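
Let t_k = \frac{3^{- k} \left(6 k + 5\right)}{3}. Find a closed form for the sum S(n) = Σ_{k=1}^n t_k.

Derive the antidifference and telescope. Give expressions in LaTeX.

S(n) = 3^{- n - 1} \left(7 \cdot 3^{n} - 3 n - 7\right)

Ratio r(k) = (6*k + 11)/(3*(6*k + 5)).
A = 1/3, B = 1, C = k + 5/6.
Key eq: (1/3)·f(k+1) = (1)·f(k) + (k + 5/6).
Bound: deg f ≤ 1.
Solve for f: f(k) = -(3*k + 4)/2 (degree 1 ≤ 1).
So s_k = (B(k−1)f/C)·t_k = (-3*(3*k + 4)/(6*k + 5))·t_k = (-3*k - 4)/3**k.
Check: Δs_k = (6*k + 5)/(3*3**k). ✓
Telescope: S(n) = s_(n+1) − s_(1) = 3**(-n - 1)*(-3*n - 7) − (-7/3) = 3**(-n - 1)*(7*3**n - 3*n - 7).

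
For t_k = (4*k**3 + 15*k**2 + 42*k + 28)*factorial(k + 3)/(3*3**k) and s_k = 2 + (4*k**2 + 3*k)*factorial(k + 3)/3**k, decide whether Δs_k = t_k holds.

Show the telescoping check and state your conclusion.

s_(k+1) = 3**(-k - 1)*(3*k + 4*(k + 1)**2 + 3)*factorial(k + 4) + 2
s_(k+1) − s_k = (4*k**3 + 15*k**2 + 42*k + 28)*factorial(k + 3)/(3*3**k)
(s_(k+1) − s_k) − t_k = 0

valid; difference matches t_k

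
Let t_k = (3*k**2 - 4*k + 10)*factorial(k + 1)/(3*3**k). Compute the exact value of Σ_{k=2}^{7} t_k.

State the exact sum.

Ratio r(k) = (k + 2)*(-4*k + 3*(k + 1)**2 + 6)/(3*(3*k**2 - 4*k + 10)).
Factor: A=k/3 + 2/3; B=1; C=k**2 - 4*k/3 + 10/3.
f must satisfy (k/3 + 2/3)·f(k+1) − (1)·f(k) = k**2 - 4*k/3 + 10/3.
From deg A=1, deg B=0, deg C=2: d=1.
Solve for f: f(k) = 3*k - 4 (degree 1 ≤ 1).
Then R = B(k−1)f/C = 3*(3*k - 4)/(3*k**2 - 4*k + 10), so s_k = R(k)·t_k = (3*k - 4)*factorial(k + 1)/3**k.
s_(k+1) − s_k = (3*k**2 - 4*k + 10)*factorial(k + 1)/(3*3**k) = t_k.
Evaluate s at k=8 and k=2: 89600/81 and 4/3; difference 89492/81.

Σ = 89492/81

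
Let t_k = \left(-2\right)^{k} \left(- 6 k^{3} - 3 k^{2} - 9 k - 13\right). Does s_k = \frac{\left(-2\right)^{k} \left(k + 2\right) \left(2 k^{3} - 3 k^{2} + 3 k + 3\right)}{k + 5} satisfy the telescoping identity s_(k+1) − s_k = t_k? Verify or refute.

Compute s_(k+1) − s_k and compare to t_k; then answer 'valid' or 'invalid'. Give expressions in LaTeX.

Invalid: residual \frac{\left(-2\right)^{k} \left(18 k^{4} + 105 k^{3} + 63 k^{2} + 183 k + 204\right)}{k^{2} + 11 k + 30} ≠ 0.

s_(k+1) = (-2)**(k + 1)*(2*k**4 + 9*k**3 + 12*k**2 + 14*k + 15)/(k + 6)
s_(k+1) − s_k = (-2)**k*(-6*k**5 - 51*k**4 - 117*k**3 - 139*k**2 - 230*k - 186)/(k**2 + 11*k + 30)
(s_(k+1) − s_k) − t_k = (-2)**k*(18*k**4 + 105*k**3 + 63*k**2 + 183*k + 204)/(k**2 + 11*k + 30)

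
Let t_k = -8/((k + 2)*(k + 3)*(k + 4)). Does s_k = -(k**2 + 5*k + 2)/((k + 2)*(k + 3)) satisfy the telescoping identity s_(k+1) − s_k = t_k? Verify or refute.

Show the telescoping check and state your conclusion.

s_(k+1) = (-5*k - (k + 1)**2 - 7)/((k + 3)*(k + 4))
s_(k+1) − s_k = -8/(k**3 + 9*k**2 + 26*k + 24)
(s_(k+1) − s_k) − t_k = 0

Valid — Δs_k = t_k.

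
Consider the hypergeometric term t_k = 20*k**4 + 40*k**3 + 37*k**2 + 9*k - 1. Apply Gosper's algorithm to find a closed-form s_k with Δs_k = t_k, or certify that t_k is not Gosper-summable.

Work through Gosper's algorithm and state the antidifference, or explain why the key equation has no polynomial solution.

Compute t_(k+1)/t_k: get (20*k**4 + 120*k**3 + 277*k**2 + 283*k + 105)/(20*k**4 + 40*k**3 + 37*k**2 + 9*k - 1).
Gosper form: A/B · C(k+1)/C(k) with A=1, B=1, C=k**4 + 2*k**3 + 37*k**2/20 + 9*k/20 - 1/20.
f must satisfy (1)·f(k+1) − (1)·f(k) = k**4 + 2*k**3 + 37*k**2/20 + 9*k/20 - 1/20.
Bound: deg f ≤ 5.
Coefficient equations give f(k) = k**2*(4*k**3 - k - 4)/20.
So s_k = (B(k−1)f/C)·t_k = (k**2*(4*k**3 - k - 4)/((2*k + 1)*(10*k**3 + 15*k**2 + 11*k - 1)))·t_k = k**2*(4*k**3 - k - 4).
s_(k+1) − s_k = 20*k**4 + 40*k**3 + 37*k**2 + 9*k - 1 = t_k.

s_k = k**2*(4*k**3 - k - 4)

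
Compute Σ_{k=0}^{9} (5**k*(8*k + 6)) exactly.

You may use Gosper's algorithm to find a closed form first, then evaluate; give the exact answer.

Σ = 185546876

r(k) = 5*(4*k + 7)/(4*k + 3) after simplifying.
So A=5 and B=1, with C=k + 3/4.
Set up (5)·f(k+1) − (1)·f(k) − (k + 3/4) = 0.
Bound: deg f ≤ 1.
A polynomial solution: f(k) = (2*k - 1)/8.
Get s_k = R·t_k = 5**k*(2*k - 1) with R(k) = B(k−1)f(k)/C(k) = (2*k - 1)/(2*(4*k + 3)).
s_(k+1) − s_k = 5**k*(8*k + 6) = t_k.
Evaluate s at k=10 and k=0: 185546875 and -1; difference 185546876.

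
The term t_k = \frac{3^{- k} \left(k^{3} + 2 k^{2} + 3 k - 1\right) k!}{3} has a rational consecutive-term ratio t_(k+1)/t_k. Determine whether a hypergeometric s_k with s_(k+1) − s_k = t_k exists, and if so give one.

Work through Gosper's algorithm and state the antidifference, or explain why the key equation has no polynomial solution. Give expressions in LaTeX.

s_k = 3^{- k} \left(k^{2} + 2 k + 2\right) k!

Ratio r(k) = (k**4 + 6*k**3 + 15*k**2 + 15*k + 5)/(3*(k**3 + 2*k**2 + 3*k - 1)).
Normal form (A,B,C) = (k/3 + 1/3, 1, k**3 + 2*k**2 + 3*k - 1).
Set up (k/3 + 1/3)·f(k+1) − (1)·f(k) − (k**3 + 2*k**2 + 3*k - 1) = 0.
d = 2 from the (1,0,3) case.
Solving with deg f ≤ 2: f(k) = 3*(k**2 + 2*k + 2).
Get s_k = R·t_k = (k**2 + 2*k + 2)*factorial(k)/3**k with R(k) = B(k−1)f(k)/C(k) = 3*(k**2 + 2*k + 2)/(k**3 + 2*k**2 + 3*k - 1).
s_(k+1) − s_k = (k**3 + 2*k**2 + 3*k - 1)*factorial(k)/(3*3**k) = t_k.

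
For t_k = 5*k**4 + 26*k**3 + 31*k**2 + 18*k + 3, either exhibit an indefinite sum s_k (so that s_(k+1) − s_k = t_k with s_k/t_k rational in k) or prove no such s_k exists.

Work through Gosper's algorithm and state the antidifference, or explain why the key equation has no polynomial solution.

s_k = k**5 + 4*k**4 - k**3 - k

r(k) = (5*k**4 + 46*k**3 + 139*k**2 + 178*k + 83)/(5*k**4 + 26*k**3 + 31*k**2 + 18*k + 3) after simplifying.
A = 1, B = 1, C = k**4 + 26*k**3/5 + 31*k**2/5 + 18*k/5 + 3/5.
Solve (1)·f(k+1) − (1)·f(k) = k**4 + 26*k**3/5 + 31*k**2/5 + 18*k/5 + 3/5.
From deg A=0, deg B=0, deg C=4: d=5.
Match coefficients ⇒ f(k) = k*(k**4 + 4*k**3 - k**2 - 1)/5.
Then R = B(k−1)f/C = k*(k**4 + 4*k**3 - k**2 - 1)/(5*k**4 + 26*k**3 + 31*k**2 + 18*k + 3), so s_k = R(k)·t_k = k**5 + 4*k**4 - k**3 - k.
Δs = 5*k**4 + 26*k**3 + 31*k**2 + 18*k + 3, as required.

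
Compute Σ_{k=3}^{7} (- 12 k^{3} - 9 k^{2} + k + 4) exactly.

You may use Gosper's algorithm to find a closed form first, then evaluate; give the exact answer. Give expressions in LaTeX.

Ratio r(k) = (12*k**3 + 45*k**2 + 53*k + 16)/(12*k**3 + 9*k**2 - k - 4).
Gosper form: A/B · C(k+1)/C(k) with A=1, B=1, C=k**3 + 3*k**2/4 - k/12 - 1/3.
Solve (1)·f(k+1) − (1)·f(k) = k**3 + 3*k**2/4 - k/12 - 1/3.
From deg A=0, deg B=0, deg C=3: d=4.
Solving with deg f ≤ 4: f(k) = k*(3*k**3 - 3*k**2 - 2*k - 2)/12.
Certificate R = B(k−1)f/C = k*(3*k**3 - 3*k**2 - 2*k - 2)/(12*k**3 + 9*k**2 - k - 4) gives s_k = k*(-3*k**3 + 3*k**2 + 2*k + 2).
Check: Δs_k = -12*k**3 - 9*k**2 + k + 4. ✓
Σ_(k=3)^(7) t_k = s_(8) − s_(3) = -10608 − (-138) = -10470.

Σ = -10470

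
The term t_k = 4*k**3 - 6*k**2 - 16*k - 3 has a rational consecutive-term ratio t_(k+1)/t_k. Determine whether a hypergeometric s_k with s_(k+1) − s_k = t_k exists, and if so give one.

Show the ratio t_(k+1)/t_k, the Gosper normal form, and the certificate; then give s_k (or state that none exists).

s_k = k*(k**3 - 4*k**2 - 4*k + 4)

Compute t_(k+1)/t_k: get (4*k**3 + 6*k**2 - 16*k - 21)/(4*k**3 - 6*k**2 - 16*k - 3).
Normal form (A,B,C) = (1, 1, k**3 - 3*k**2/2 - 4*k - 3/4).
Solve (1)·f(k+1) − (1)·f(k) = k**3 - 3*k**2/2 - 4*k - 3/4.
Degrees (0,0,3) ⇒ d ≤ 4.
Match coefficients ⇒ f(k) = k*(k**3 - 4*k**2 - 4*k + 4)/4.
Then R = B(k−1)f/C = k*(k**3 - 4*k**2 - 4*k + 4)/(4*k**3 - 6*k**2 - 16*k - 3), so s_k = R(k)·t_k = k*(k**3 - 4*k**2 - 4*k + 4).
s_(k+1) − s_k = 4*k**3 - 6*k**2 - 16*k - 3 = t_k.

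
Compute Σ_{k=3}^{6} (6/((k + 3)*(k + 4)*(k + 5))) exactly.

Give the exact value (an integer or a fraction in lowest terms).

The ratio is (k + 3)/(k + 6).
So A=k + 3 and B=k + 6, with C=1.
Need (k + 3)·f(k+1) − (k + 5)·f(k) = 1.
deg f ≤ 2 (via 1,1,0).
Match coefficients ⇒ f(k) = k*(k + 7)/24.
Then R = B(k−1)f/C = k*(k + 5)*(k + 7)/24, so s_k = R(k)·t_k = k*(k + 7)/(4*(k + 3)*(k + 4)).
Check: Δs_k = 6/(k**3 + 12*k**2 + 47*k + 60). ✓
Sum = s_(7) − s_(3); s_(7) = 49/220, s_(3) = 5/28 ⇒ 17/385.

Σ = 17/385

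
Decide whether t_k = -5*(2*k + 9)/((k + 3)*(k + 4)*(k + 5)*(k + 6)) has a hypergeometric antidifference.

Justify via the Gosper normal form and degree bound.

Yes. s_k = k*(-k - 8)/(3*(k**2 + 8*k + 15)).

Step 1: r(k) = (k + 3)*(2*k + 11)/((k + 7)*(2*k + 9)).
A = k + 3, B = k + 7, C = k + 9/2.
Key eq: (k + 3)·f(k+1) = (k + 6)·f(k) + (k + 9/2).
d = 3 from the (1,1,1) case.
A polynomial solution: f(k) = k*(k + 4)*(k + 8)/30.
Then R = B(k−1)f/C = k*(k + 4)*(k + 6)*(k + 8)/(15*(2*k + 9)), so s_k = R(k)·t_k = k*(-k - 8)/(3*(k**2 + 8*k + 15)).
Verify: 5*(-2*k - 9)/(k**4 + 18*k**3 + 119*k**2 + 342*k + 360) matches t_k.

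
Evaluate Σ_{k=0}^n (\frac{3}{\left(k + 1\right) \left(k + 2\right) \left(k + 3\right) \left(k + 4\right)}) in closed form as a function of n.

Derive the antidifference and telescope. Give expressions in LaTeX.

S(n) = \frac{n^{3} + 9 n^{2} + 26 n + 18}{6 \left(n^{3} + 9 n^{2} + 26 n + 24\right)}

Step 1: r(k) = (k + 1)/(k + 5).
So A=k + 1 and B=k + 5, with C=1.
Key eq: (k + 1)·f(k+1) = (k + 4)·f(k) + (1).
Degrees (1,1,0) ⇒ d ≤ 3.
A polynomial solution: f(k) = k*(k**2 + 6*k + 11)/18.
Then R = B(k−1)f/C = k*(k + 4)*(k**2 + 6*k + 11)/18, so s_k = R(k)·t_k = k*(k**2 + 6*k + 11)/(6*(k + 1)*(k + 2)*(k + 3)).
Verify: 3/(k**4 + 10*k**3 + 35*k**2 + 50*k + 24) matches t_k.
Σ_(k=0)^n t_k = s_(n+1) − s_(0) = ((n**3 + 9*n**2 + 26*n + 18)/(6*(n**3 + 9*n**2 + 26*n + 24))) − (0), i.e. (n**3 + 9*n**2 + 26*n + 18)/(6*(n**3 + 9*n**2 + 26*n + 24)).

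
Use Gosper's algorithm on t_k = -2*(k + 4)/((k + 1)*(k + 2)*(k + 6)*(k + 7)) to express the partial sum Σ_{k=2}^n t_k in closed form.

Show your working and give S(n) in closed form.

S(n) = (-n**2 - 9*n + 10)/(24*(n**2 + 9*n + 14))

r(k) = (k + 1)*(k + 5)*(k + 6)/((k + 3)*(k + 4)*(k + 8)) after simplifying.
Factor: A=k + 1; B=k + 8; C=k**4 + 16*k**3 + 95*k**2 + 248*k + 240.
Need (k + 1)·f(k+1) − (k + 7)·f(k) = k**4 + 16*k**3 + 95*k**2 + 248*k + 240.
Bound: deg f ≤ 6.
Match coefficients ⇒ f(k) = k*(k + 2)*(k + 3)*(k + 4)*(k + 5)*(k + 7)/12.
Get s_k = R·t_k = k*(-k - 7)/(6*(k**2 + 7*k + 6)) with R(k) = B(k−1)f(k)/C(k) = k*(k + 2)*(k + 7)**2/(12*(k + 4)).
Check: Δs_k = 2*(-k - 4)/(k**4 + 16*k**3 + 83*k**2 + 152*k + 84). ✓
Σ_(k=2)^n t_k = s_(n+1) − s_(2) = ((-n**2 - 9*n - 8)/(6*(n**2 + 9*n + 14))) − (-1/8), i.e. (-n**2 - 9*n + 10)/(24*(n**2 + 9*n + 14)).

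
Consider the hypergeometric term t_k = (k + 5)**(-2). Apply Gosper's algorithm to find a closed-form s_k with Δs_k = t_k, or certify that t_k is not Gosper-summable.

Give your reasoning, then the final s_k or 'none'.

Compute t_(k+1)/t_k: get (k + 5)**2/(k + 6)**2.
So A=k**2 + 10*k + 25 and B=k**2 + 12*k + 36, with C=1.
f must satisfy (k**2 + 10*k + 25)·f(k+1) − (k**2 + 10*k + 25)·f(k) = 1.
From deg A=2, deg B=2, deg C=0: d=0.
f = c0 ⇒ A·f(k+1) − B(k−1)·f(k) − C = -1. The system {-1 = 0} is inconsistent; no antidifference.

not Gosper-summable; s_k does not exist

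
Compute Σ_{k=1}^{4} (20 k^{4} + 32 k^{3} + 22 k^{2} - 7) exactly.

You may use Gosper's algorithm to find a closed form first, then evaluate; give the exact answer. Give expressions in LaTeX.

Compute t_(k+1)/t_k: get (20*k**4 + 112*k**3 + 238*k**2 + 220*k + 67)/(20*k**4 + 32*k**3 + 22*k**2 - 7).
Normal form (A,B,C) = (1, 1, k**4 + 8*k**3/5 + 11*k**2/10 - 7/20).
Set up (1)·f(k+1) − (1)·f(k) − (k**4 + 8*k**3/5 + 11*k**2/10 - 7/20) = 0.
Bound: deg f ≤ 5.
Coefficient equations give f(k) = k*(4*k**4 - 2*k**3 - 2*k**2 - 3*k - 4)/20.
So s_k = (B(k−1)f/C)·t_k = (k*(4*k**4 - 2*k**3 - 2*k**2 - 3*k - 4)/(20*k**4 + 32*k**3 + 22*k**2 - 7))·t_k = k*(4*k**4 - 2*k**3 - 2*k**2 - 3*k - 4).
s_(k+1) − s_k = 20*k**4 + 32*k**3 + 22*k**2 - 7 = t_k.
Σ_(k=1)^(4) t_k = s_(5) − s_(1) = 10905 − (-7) = 10912.

Σ = 10912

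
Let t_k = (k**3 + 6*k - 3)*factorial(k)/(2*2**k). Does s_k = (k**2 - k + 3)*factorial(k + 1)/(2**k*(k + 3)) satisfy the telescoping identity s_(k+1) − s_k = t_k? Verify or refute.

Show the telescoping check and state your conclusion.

s_(k+1) = (k**2 + k + 3)*factorial(k + 2)/(2*2**k*(k + 4))
s_(k+1) − s_k = (k**4 + 4*k**3 + 8*k**2 + 23*k - 6)*factorial(k + 1)/(2*2**k*(k + 3)*(k + 4))
(s_(k+1) − s_k) − t_k = -(k**4 + 3*k**3 + 4*k**2 + 17*k - 15)*factorial(k)/(2**k*(k + 3)*(k + 4))

Invalid: residual -(k**4 + 3*k**3 + 4*k**2 + 17*k - 15)*factorial(k)/(2**k*(k + 3)*(k + 4)) ≠ 0.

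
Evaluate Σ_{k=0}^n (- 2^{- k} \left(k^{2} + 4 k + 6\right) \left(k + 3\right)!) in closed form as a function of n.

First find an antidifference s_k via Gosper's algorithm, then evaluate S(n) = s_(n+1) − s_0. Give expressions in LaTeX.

Step 1: r(k) = (k + 4)*(4*k + (k + 1)**2 + 10)/(2*(k**2 + 4*k + 6)).
So A=k/2 + 2 and B=1, with C=k**2 + 4*k + 6.
Key eq: (k/2 + 2)·f(k+1) = (1)·f(k) + (k**2 + 4*k + 6).
Degrees (1,0,2) ⇒ d ≤ 1.
Solve for f: f(k) = 2*(k + 1) (degree 1 ≤ 1).
Certificate R = B(k−1)f/C = 2*(k + 1)/(k**2 + 4*k + 6) gives s_k = -2**(1 - k)*(k + 1)*factorial(k + 3).
s_(k+1) − s_k = -(k**2 + 4*k + 6)*factorial(k + 3)/2**k = t_k.
Telescope: S(n) = s_(n+1) − s_(0) = -(n + 2)*factorial(n + 4)/2**n − (-12) = 12 - n*factorial(n + 4)/2**n - 2*factorial(n + 4)/2**n.

S(n) = 12 - 2^{- n} n \left(n + 4\right)! - 2 \cdot 2^{- n} \left(n + 4\right)!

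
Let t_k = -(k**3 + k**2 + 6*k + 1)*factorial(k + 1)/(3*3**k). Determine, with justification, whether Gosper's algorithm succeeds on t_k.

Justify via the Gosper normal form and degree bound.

The ratio is (k + 2)*(6*k + (k + 1)**3 + (k + 1)**2 + 7)/(3*(k**3 + k**2 + 6*k + 1)).
Take A(k)=k/3 + 2/3, B(k)=1, C(k)=k**3 + k**2 + 6*k + 1.
Set up (k/3 + 2/3)·f(k+1) − (1)·f(k) − (k**3 + k**2 + 6*k + 1) = 0.
Degrees (1,0,3) ⇒ d ≤ 2.
A polynomial solution: f(k) = 3*(k**2 + 1).
Then R = B(k−1)f/C = 3*(k**2 + 1)/(k**3 + k**2 + 6*k + 1), so s_k = R(k)·t_k = -(k**2 + 1)*factorial(k + 1)/3**k.
s_(k+1) − s_k = -(k**3 + k**2 + 6*k + 1)*factorial(k + 1)/(3*3**k) = t_k.

Yes. s_k = -(k**2 + 1)*factorial(k + 1)/3**k.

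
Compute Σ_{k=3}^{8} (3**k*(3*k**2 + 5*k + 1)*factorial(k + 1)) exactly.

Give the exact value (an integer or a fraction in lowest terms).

Step 1: r(k) = 3*(3*k**3 + 17*k**2 + 31*k + 18)/(3*k**2 + 5*k + 1).
Gosper form: A/B · C(k+1)/C(k) with A=3*k + 6, B=1, C=k**2 + 5*k/3 + 1/3.
Solve (3*k + 6)·f(k+1) − (1)·f(k) = k**2 + 5*k/3 + 1/3.
d = 1 from the (1,0,2) case.
Solving with deg f ≤ 1: f(k) = (k - 1)/3.
Certificate R = B(k−1)f/C = (k - 1)/(3*k**2 + 5*k + 1) gives s_k = 3**k*(k - 1)*factorial(k + 1).
s_(k+1) − s_k = 3**k*(3*k**2 + 5*k + 1)*factorial(k + 1) = t_k.
Evaluate s at k=9 and k=3: 571405363200 and 1296; difference 571405361904.

Σ = 571405361904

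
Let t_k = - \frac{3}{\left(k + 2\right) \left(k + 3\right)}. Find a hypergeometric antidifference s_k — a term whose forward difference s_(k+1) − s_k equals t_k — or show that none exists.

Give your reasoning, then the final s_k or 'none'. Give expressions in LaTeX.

t_(k+1)/t_k = (k + 2)/(k + 4).
So A=k + 2 and B=k + 4, with C=1.
Need (k + 2)·f(k+1) − (k + 3)·f(k) = 1.
Degrees (1,1,0) ⇒ d ≤ 1.
Coefficient equations give f(k) = k/2.
R(k) = B(k−1)·f(k)/C(k) = k*(k + 3)/2; s_k = R·t_k = -3*k/(2*k + 4).
Verify: -3/(k**2 + 5*k + 6) matches t_k.

s_k = - \frac{3 k}{2 k + 4}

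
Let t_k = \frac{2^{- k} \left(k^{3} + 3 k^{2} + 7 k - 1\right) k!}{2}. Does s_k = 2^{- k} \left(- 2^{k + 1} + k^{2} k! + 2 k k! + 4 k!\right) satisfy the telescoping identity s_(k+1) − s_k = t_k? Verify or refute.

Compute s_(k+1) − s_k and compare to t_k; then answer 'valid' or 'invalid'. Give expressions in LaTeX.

Valid — Δs_k = t_k.

s_(k+1) = (-4*2**k + k**3*factorial(k) + 5*k**2*factorial(k) + 11*k*factorial(k) + 7*factorial(k))/(2*2**k)
s_(k+1) − s_k = (k**3 + 3*k**2 + 7*k - 1)*factorial(k)/(2*2**k)
(s_(k+1) − s_k) − t_k = 0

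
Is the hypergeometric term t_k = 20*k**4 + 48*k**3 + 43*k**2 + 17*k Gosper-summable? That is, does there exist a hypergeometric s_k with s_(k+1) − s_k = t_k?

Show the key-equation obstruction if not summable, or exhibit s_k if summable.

Step 1: r(k) = (20*k**4 + 128*k**3 + 307*k**2 + 327*k + 128)/(k*(20*k**3 + 48*k**2 + 43*k + 17)).
So A=1 and B=1, with C=k**4 + 12*k**3/5 + 43*k**2/20 + 17*k/20.
Key eq: (1)·f(k+1) = (1)·f(k) + (k**4 + 12*k**3/5 + 43*k**2/20 + 17*k/20).
deg f ≤ 5 (via 0,0,4).
A polynomial solution: f(k) = k*(k - 1)*(4*k**3 + 6*k**2 + 3*k + 2)/20.
So s_k = (B(k−1)f/C)·t_k = ((k - 1)*(4*k**3 + 6*k**2 + 3*k + 2)/(20*k**3 + 48*k**2 + 43*k + 17))·t_k = k*(4*k**4 + 2*k**3 - 3*k**2 - k - 2).
Verify: k*(20*k**3 + 48*k**2 + 43*k + 17) matches t_k.

Yes. s_k = k*(4*k**4 + 2*k**3 - 3*k**2 - k - 2).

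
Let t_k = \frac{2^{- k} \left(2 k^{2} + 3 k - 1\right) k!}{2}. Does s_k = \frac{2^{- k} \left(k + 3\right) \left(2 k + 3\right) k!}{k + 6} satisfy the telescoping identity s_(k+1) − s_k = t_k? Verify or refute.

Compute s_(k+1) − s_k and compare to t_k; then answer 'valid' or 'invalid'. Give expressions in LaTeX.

s_(k+1) = (k + 4)*(2*k + 5)*factorial(k + 1)/(2*2**k*(k + 7))
s_(k+1) − s_k = (2*k**4 + 23*k**3 + 77*k**2 + 74*k - 6)*factorial(k)/(2*2**k*(k + 6)*(k + 7))
(s_(k+1) − s_k) − t_k = -3*(2*k**3 + 15*k**2 + 13*k - 12)*factorial(k)/(2*2**k*(k + 6)*(k + 7))

Invalid: residual - \frac{3 \cdot 2^{- k} \left(2 k^{3} + 15 k^{2} + 13 k - 12\right) k!}{2 \left(k + 6\right) \left(k + 7\right)} ≠ 0.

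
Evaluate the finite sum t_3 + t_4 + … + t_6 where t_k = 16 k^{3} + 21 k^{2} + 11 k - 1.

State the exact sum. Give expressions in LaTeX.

t_(k+1)/t_k = (16*k**3 + 69*k**2 + 101*k + 47)/(16*k**3 + 21*k**2 + 11*k - 1).
Gosper form: A/B · C(k+1)/C(k) with A=1, B=1, C=k**3 + 21*k**2/16 + 11*k/16 - 1/16.
f must satisfy (1)·f(k+1) − (1)·f(k) = k**3 + 21*k**2/16 + 11*k/16 - 1/16.
Degrees (0,0,3) ⇒ d ≤ 4.
Solving with deg f ≤ 4: f(k) = k*(4*k**3 - k**2 - k - 3)/16.
Certificate R = B(k−1)f/C = k*(4*k**3 - k**2 - k - 3)/(16*k**3 + 21*k**2 + 11*k - 1) gives s_k = k*(4*k**3 - k**2 - k - 3).
Check: Δs_k = 16*k**3 + 21*k**2 + 11*k - 1. ✓
Telescoping: Σ = s_(7) − s_(3) = 9191 − (279) = 8912.

Σ = 8912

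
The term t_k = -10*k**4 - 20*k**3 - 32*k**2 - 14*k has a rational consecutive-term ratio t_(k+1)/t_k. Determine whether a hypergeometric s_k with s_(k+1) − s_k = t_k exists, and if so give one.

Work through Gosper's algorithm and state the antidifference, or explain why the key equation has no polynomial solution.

s_k = 2*k*(-k**4 - 2*k**2 + 2*k + 1)

The ratio is (5*k**4 + 30*k**3 + 76*k**2 + 89*k + 38)/(k*(5*k**3 + 10*k**2 + 16*k + 7)).
Factor: A=1; B=1; C=k**4 + 2*k**3 + 16*k**2/5 + 7*k/5.
Solve (1)·f(k+1) − (1)·f(k) = k**4 + 2*k**3 + 16*k**2/5 + 7*k/5.
From deg A=0, deg B=0, deg C=4: d=5.
Match coefficients ⇒ f(k) = k*(k - 1)*(k**3 + k**2 + 3*k + 1)/5.
So s_k = (B(k−1)f/C)·t_k = ((k - 1)*(k**3 + k**2 + 3*k + 1)/(5*k**3 + 10*k**2 + 16*k + 7))·t_k = 2*k*(-k**4 - 2*k**2 + 2*k + 1).
s_(k+1) − s_k = 2*k*(-5*k**3 - 10*k**2 - 16*k - 7) = t_k.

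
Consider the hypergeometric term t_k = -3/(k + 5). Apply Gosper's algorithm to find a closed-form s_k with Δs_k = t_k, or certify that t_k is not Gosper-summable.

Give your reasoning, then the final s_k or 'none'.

none — t_k is not Gosper-summable

r(k) = (k + 5)/(k + 6) after simplifying.
So A=k + 5 and B=k + 6, with C=1.
f must satisfy (k + 5)·f(k+1) − (k + 5)·f(k) = 1.
Bound: deg f ≤ 0.
f = c0 ⇒ A·f(k+1) − B(k−1)·f(k) − C = -1. The system {-1 = 0} is inconsistent; no antidifference.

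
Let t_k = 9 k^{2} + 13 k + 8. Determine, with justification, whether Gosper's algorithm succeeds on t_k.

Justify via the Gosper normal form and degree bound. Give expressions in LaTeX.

r(k) = (9*k**2 + 31*k + 30)/(9*k**2 + 13*k + 8) after simplifying.
Take A(k)=1, B(k)=1, C(k)=k**2 + 13*k/9 + 8/9.
Set up (1)·f(k+1) − (1)·f(k) − (k**2 + 13*k/9 + 8/9) = 0.
Degrees (0,0,2) ⇒ d ≤ 3.
A polynomial solution: f(k) = k*(3*k**2 + 2*k + 3)/9.
Then R = B(k−1)f/C = k*(3*k**2 + 2*k + 3)/(9*k**2 + 13*k + 8), so s_k = R(k)·t_k = k*(3*k**2 + 2*k + 3).
Check: Δs_k = 9*k**2 + 13*k + 8. ✓

Yes. s_k = k \left(3 k^{2} + 2 k + 3\right).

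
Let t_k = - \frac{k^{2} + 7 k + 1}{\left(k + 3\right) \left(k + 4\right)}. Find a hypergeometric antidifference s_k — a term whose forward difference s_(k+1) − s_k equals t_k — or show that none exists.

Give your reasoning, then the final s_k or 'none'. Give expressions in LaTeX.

s_k = \frac{k \left(2 - 3 k\right)}{3 \left(k + 3\right)}

The ratio is (k + 3)*(7*k + (k + 1)**2 + 8)/((k + 5)*(k**2 + 7*k + 1)).
Factor: A=k + 3; B=k + 5; C=k**2 + 7*k + 1.
Set up (k + 3)·f(k+1) − (k + 4)·f(k) − (k**2 + 7*k + 1) = 0.
From deg A=1, deg B=1, deg C=2: d=2.
Match coefficients ⇒ f(k) = k*(3*k - 2)/3.
Get s_k = R·t_k = k*(2 - 3*k)/(3*(k + 3)) with R(k) = B(k−1)f(k)/C(k) = k*(k + 4)*(3*k - 2)/(3*(k**2 + 7*k + 1)).
Δs = (-k**2 - 7*k - 1)/(k**2 + 7*k + 12), as required.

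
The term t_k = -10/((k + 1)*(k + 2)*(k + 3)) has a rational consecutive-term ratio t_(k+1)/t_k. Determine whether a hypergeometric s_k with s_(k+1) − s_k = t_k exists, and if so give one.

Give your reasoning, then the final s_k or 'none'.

t_(k+1)/t_k = (k + 1)/(k + 4).
So A=k + 1 and B=k + 4, with C=1.
Set up (k + 1)·f(k+1) − (k + 3)·f(k) − (1) = 0.
d = 2 from the (1,1,0) case.
Solving with deg f ≤ 2: f(k) = k*(k + 3)/4.
So s_k = (B(k−1)f/C)·t_k = (k*(k + 3)**2/4)·t_k = 5*k*(-k - 3)/(2*(k + 1)*(k + 2)).
Check: Δs_k = -10/(k**3 + 6*k**2 + 11*k + 6). ✓

s_k = 5*k*(-k - 3)/(2*(k + 1)*(k + 2))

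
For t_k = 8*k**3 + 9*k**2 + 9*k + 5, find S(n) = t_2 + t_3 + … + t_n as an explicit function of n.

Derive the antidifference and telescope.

r(k) = (8*k**3 + 33*k**2 + 51*k + 31)/(8*k**3 + 9*k**2 + 9*k + 5) after simplifying.
A = 1, B = 1, C = k**3 + 9*k**2/8 + 9*k/8 + 5/8.
Key eq: (1)·f(k+1) = (1)·f(k) + (k**3 + 9*k**2/8 + 9*k/8 + 5/8).
deg f ≤ 4 (via 0,0,3).
Solving with deg f ≤ 4: f(k) = k*(2*k**3 - k**2 + 2*k + 2)/8.
R(k) = B(k−1)·f(k)/C(k) = k*(2*k**3 - k**2 + 2*k + 2)/(8*k**3 + 9*k**2 + 9*k + 5); s_k = R·t_k = k*(2*k**3 - k**2 + 2*k + 2).
s_(k+1) − s_k = 8*k**3 + 9*k**2 + 9*k + 5 = t_k.
s_(n+1) = 2*n**4 + 7*n**3 + 11*n**2 + 11*n + 5 and s_(2) = 36, so S(n) = 2*n**4 + 7*n**3 + 11*n**2 + 11*n - 31.

S(n) = 2*n**4 + 7*n**3 + 11*n**2 + 11*n - 31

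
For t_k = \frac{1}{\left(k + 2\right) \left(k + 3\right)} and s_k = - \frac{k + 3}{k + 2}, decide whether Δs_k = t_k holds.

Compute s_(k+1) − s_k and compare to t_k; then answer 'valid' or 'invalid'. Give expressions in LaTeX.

valid (s_(k+1) − s_k reduces to t_k)

s_(k+1) = (-k - 4)/(k + 3)
s_(k+1) − s_k = 1/(k**2 + 5*k + 6)
(s_(k+1) − s_k) − t_k = 0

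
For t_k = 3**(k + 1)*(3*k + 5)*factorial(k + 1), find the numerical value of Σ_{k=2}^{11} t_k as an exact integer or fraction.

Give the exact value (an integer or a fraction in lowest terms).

Ratio r(k) = 3*(k + 2)*(3*k + 8)/(3*k + 5).
A = 3*k + 6, B = 1, C = k + 5/3.
Key eq: (3*k + 6)·f(k+1) = (1)·f(k) + (k + 5/3).
Bound: deg f ≤ 0.
A polynomial solution: f(k) = 1/3.
R(k) = B(k−1)·f(k)/C(k) = 1/(3*k + 5); s_k = R·t_k = 3**(k + 1)*factorial(k + 1).
Check: Δs_k = 3**(k + 1)*(3*k + 5)*factorial(k + 1). ✓
Evaluate s at k=12 and k=2: 9927882482918400 and 162; difference 9927882482918238.

Σ = 9927882482918238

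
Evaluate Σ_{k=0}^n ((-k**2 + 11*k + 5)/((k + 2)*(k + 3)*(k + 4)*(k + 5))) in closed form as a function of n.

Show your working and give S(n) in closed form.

S(n) = (n**3 + 20*n**2 + 39*n + 20)/(8*(n**3 + 12*n**2 + 47*n + 60))

Step 1: r(k) = (k + 2)*(11*k - (k + 1)**2 + 16)/((k + 6)*(-k**2 + 11*k + 5)).
Take A(k)=k + 2, B(k)=k + 6, C(k)=k**2 - 11*k - 5.
Key eq: (k + 2)·f(k+1) = (k + 5)·f(k) + (k**2 - 11*k - 5).
Degrees (1,1,2) ⇒ d ≤ 3.
Solving with deg f ≤ 3: f(k) = -k*(k**2 + 17*k + 2)/8.
Then R = B(k−1)f/C = -k*(k + 5)*(k**2 + 17*k + 2)/(8*(k**2 - 11*k - 5)), so s_k = R(k)·t_k = k*(k**2 + 17*k + 2)/(8*(k + 2)*(k + 3)*(k + 4)).
s_(k+1) − s_k = (-k**2 + 11*k + 5)/(k**4 + 14*k**3 + 71*k**2 + 154*k + 120) = t_k.
Evaluate: s_(n+1) = (n**3 + 20*n**2 + 39*n + 20)/(8*(n**3 + 12*n**2 + 47*n + 60)); subtract s_(0) = 0 ⇒ S(n) = (n**3 + 20*n**2 + 39*n + 20)/(8*(n**3 + 12*n**2 + 47*n + 60)).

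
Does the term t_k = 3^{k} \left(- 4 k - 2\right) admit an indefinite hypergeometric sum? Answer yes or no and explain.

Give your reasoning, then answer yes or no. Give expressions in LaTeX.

Yes. s_k = 2 \cdot 3^{k} \left(1 - k\right).

The ratio is 3*(2*k + 3)/(2*k + 1).
Factor: A=3; B=1; C=k + 1/2.
Need (3)·f(k+1) − (1)·f(k) = k + 1/2.
deg f ≤ 1 (via 0,0,1).
A polynomial solution: f(k) = (k - 1)/2.
So s_k = (B(k−1)f/C)·t_k = ((k - 1)/(2*k + 1))·t_k = 2*3**k*(1 - k).
s_(k+1) − s_k = 3**k*(-4*k - 2) = t_k.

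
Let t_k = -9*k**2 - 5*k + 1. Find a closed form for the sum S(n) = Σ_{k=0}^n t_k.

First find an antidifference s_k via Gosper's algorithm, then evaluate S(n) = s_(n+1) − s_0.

S(n) = -3*n**3 - 7*n**2 - 3*n + 1

Compute t_(k+1)/t_k: get (9*k**2 + 23*k + 13)/(9*k**2 + 5*k - 1).
Factor: A=1; B=1; C=k**2 + 5*k/9 - 1/9.
Need (1)·f(k+1) − (1)·f(k) = k**2 + 5*k/9 - 1/9.
From deg A=0, deg B=0, deg C=2: d=3.
Solving with deg f ≤ 3: f(k) = k*(3*k**2 - 2*k - 2)/9.
So s_k = (B(k−1)f/C)·t_k = (k*(3*k**2 - 2*k - 2)/(9*k**2 + 5*k - 1))·t_k = k*(-3*k**2 + 2*k + 2).
Δs = -9*k**2 - 5*k + 1, as required.
s_(n+1) = -3*n**3 - 7*n**2 - 3*n + 1 and s_(0) = 0, so S(n) = -3*n**3 - 7*n**2 - 3*n + 1.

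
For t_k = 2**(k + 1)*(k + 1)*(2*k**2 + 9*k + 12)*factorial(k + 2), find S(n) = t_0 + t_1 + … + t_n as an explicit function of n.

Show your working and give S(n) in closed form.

S(n) = 2**(n + 2)*(n + 1)*(n + 2)*factorial(n + 3)

The ratio is 2*(k + 2)*(k + 3)*(9*k + 2*(k + 1)**2 + 21)/((k + 1)*(2*k**2 + 9*k + 12)).
A = 2*k + 6, B = 1, C = k**3 + 11*k**2/2 + 21*k/2 + 6.
f must satisfy (2*k + 6)·f(k+1) − (1)·f(k) = k**3 + 11*k**2/2 + 21*k/2 + 6.
deg f ≤ 2 (via 1,0,3).
Solve for f: f(k) = k*(k + 1)/2 (degree 2 ≤ 2).
R(k) = B(k−1)·f(k)/C(k) = k/(2*k**2 + 9*k + 12); s_k = R·t_k = 2**(k + 1)*k*(k + 1)*factorial(k + 2).
Δs = 2**(k + 1)*(k + 1)*(2*k**2 + 9*k + 12)*factorial(k + 2), as required.
s_(n+1) = 2**(n + 2)*(n + 1)*(n + 2)*factorial(n + 3) and s_(0) = 0, so S(n) = 2**(n + 2)*(n + 1)*(n + 2)*factorial(n + 3).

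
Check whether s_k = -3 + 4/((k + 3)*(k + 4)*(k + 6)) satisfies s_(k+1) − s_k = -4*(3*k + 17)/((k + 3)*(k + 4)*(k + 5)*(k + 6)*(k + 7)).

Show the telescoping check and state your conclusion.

valid (s_(k+1) − s_k reduces to t_k)

s_(k+1) = -3 + 4/((k + 4)*(k + 5)*(k + 7))
s_(k+1) − s_k = 4*(-3*k - 17)/(k**5 + 25*k**4 + 245*k**3 + 1175*k**2 + 2754*k + 2520)
(s_(k+1) − s_k) − t_k = 0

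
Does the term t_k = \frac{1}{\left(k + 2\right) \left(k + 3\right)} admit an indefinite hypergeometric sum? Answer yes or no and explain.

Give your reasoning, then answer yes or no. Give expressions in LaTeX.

The ratio is (k + 2)/(k + 4).
So A=k + 2 and B=k + 4, with C=1.
Set up (k + 2)·f(k+1) − (k + 3)·f(k) − (1) = 0.
Bound: deg f ≤ 1.
Solving with deg f ≤ 1: f(k) = k/2.
Get s_k = R·t_k = k/(2*(k + 2)) with R(k) = B(k−1)f(k)/C(k) = k*(k + 3)/2.
Δs = 1/(k**2 + 5*k + 6), as required.

Yes. s_k = \frac{k}{2 \left(k + 2\right)}.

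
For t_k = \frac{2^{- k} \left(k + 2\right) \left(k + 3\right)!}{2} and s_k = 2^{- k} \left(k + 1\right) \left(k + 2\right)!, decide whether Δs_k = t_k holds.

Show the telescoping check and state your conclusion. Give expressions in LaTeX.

s_(k+1) = (k + 2)*factorial(k + 3)/(2*2**k)
s_(k+1) − s_k = (k**2 + 3*k + 4)*factorial(k + 2)/(2*2**k)
(s_(k+1) − s_k) − t_k = -(k + 1)*factorial(k + 2)/2**k

Invalid: residual - 2^{- k} \left(k + 1\right) \left(k + 2\right)! ≠ 0.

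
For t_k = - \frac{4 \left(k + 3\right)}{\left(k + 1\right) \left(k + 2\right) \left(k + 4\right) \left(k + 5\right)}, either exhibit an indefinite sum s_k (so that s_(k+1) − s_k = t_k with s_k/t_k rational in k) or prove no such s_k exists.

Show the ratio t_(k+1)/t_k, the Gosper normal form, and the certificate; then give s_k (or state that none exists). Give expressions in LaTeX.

Ratio r(k) = (k + 1)*(k + 4)**2/((k + 3)**2*(k + 6)).
So A=k + 1 and B=k + 6, with C=k**2 + 6*k + 9.
f must satisfy (k + 1)·f(k+1) − (k + 5)·f(k) = k**2 + 6*k + 9.
Bound: deg f ≤ 4.
A polynomial solution: f(k) = k*(k + 2)*(k + 3)*(k + 5)/8.
Certificate R = B(k−1)f/C = k*(k + 2)*(k + 5)**2/(8*(k + 3)) gives s_k = k*(-k - 5)/(2*(k**2 + 5*k + 4)).
Verify: 4*(-k - 3)/(k**4 + 12*k**3 + 49*k**2 + 78*k + 40) matches t_k.

s_k = \frac{k \left(- k - 5\right)}{2 \left(k^{2} + 5 k + 4\right)}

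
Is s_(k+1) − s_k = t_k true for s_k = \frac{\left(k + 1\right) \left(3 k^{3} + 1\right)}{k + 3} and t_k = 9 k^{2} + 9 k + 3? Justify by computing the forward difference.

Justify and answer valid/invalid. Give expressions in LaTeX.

s_(k+1) = (k + 2)*(3*(k + 1)**3 + 1)/(k + 4)
s_(k+1) − s_k = (9*k**4 + 60*k**3 + 102*k**2 + 69*k + 20)/(k**2 + 7*k + 12)
(s_(k+1) − s_k) − t_k = 4*(-3*k**3 - 18*k**2 - 15*k - 4)/(k**2 + 7*k + 12)

Invalid: residual \frac{4 \left(- 3 k^{3} - 18 k^{2} - 15 k - 4\right)}{k^{2} + 7 k + 12} ≠ 0.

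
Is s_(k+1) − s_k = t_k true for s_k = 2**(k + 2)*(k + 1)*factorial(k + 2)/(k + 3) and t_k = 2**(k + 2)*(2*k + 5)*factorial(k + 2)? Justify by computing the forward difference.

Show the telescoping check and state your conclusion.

s_(k+1) = 2**(k + 3)*(k + 2)*factorial(k + 3)/(k + 4)
s_(k+1) − s_k = 2**(k + 2)*(2*k**3 + 15*k**2 + 37*k + 32)*factorial(k + 2)/((k + 3)*(k + 4))
(s_(k+1) − s_k) − t_k = -2**(k + 3)*(k + 2)*(2*k + 7)*factorial(k + 2)/((k + 3)*(k + 4))

Invalid: residual -2**(k + 3)*(k + 2)*(2*k + 7)*factorial(k + 2)/((k + 3)*(k + 4)) ≠ 0.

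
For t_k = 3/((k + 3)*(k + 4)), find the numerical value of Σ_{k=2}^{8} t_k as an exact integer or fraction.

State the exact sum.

Σ = 7/20

Ratio r(k) = (k + 3)/(k + 5).
Normal form (A,B,C) = (k + 3, k + 5, 1).
f must satisfy (k + 3)·f(k+1) − (k + 4)·f(k) = 1.
From deg A=1, deg B=1, deg C=0: d=1.
Solving with deg f ≤ 1: f(k) = k/3.
So s_k = (B(k−1)f/C)·t_k = (k*(k + 4)/3)·t_k = k/(k + 3).
s_(k+1) − s_k = 3/(k**2 + 7*k + 12) = t_k.
Telescoping: Σ = s_(9) − s_(2) = 3/4 − (2/5) = 7/20.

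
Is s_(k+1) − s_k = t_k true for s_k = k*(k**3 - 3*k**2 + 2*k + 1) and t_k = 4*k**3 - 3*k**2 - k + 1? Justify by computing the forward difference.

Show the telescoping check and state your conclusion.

s_(k+1) = k**4 + k**3 - k**2 + 1
s_(k+1) − s_k = 4*k**3 - 3*k**2 - k + 1
(s_(k+1) − s_k) − t_k = 0

Valid: the claim telescopes to t_k.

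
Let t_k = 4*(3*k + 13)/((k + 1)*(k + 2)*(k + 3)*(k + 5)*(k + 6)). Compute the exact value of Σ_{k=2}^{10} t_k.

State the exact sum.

Σ = 67/1456

The ratio is (k + 1)*(k + 5)*(3*k + 16)/((k + 4)*(k + 7)*(3*k + 13)).
A = k + 1, B = k + 7, C = k**2 + 25*k/3 + 52/3.
Need (k + 1)·f(k+1) − (k + 6)·f(k) = k**2 + 25*k/3 + 52/3.
Bound: deg f ≤ 5.
A polynomial solution: f(k) = k*(k + 3)*(k + 4)*(k**2 + 8*k + 17)/30.
R(k) = B(k−1)·f(k)/C(k) = k*(k + 3)*(k + 6)*(k**2 + 8*k + 17)/(10*(3*k + 13)); s_k = R·t_k = 2*k*(k**2 + 8*k + 17)/(5*(k**3 + 8*k**2 + 17*k + 10)).
Verify: 4*(3*k + 13)/(k**5 + 17*k**4 + 107*k**3 + 307*k**2 + 396*k + 180) matches t_k.
Σ_(k=2)^(10) t_k = s_(11) − s_(2) = 1243/3120 − (37/105) = 67/1456.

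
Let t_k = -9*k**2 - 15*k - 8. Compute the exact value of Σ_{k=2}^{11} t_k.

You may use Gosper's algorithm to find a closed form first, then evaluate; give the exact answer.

Ratio r(k) = (9*k**2 + 33*k + 32)/(9*k**2 + 15*k + 8).
Normal form (A,B,C) = (1, 1, k**2 + 5*k/3 + 8/9).
f must satisfy (1)·f(k+1) − (1)·f(k) = k**2 + 5*k/3 + 8/9.
Degrees (0,0,2) ⇒ d ≤ 3.
Solving with deg f ≤ 3: f(k) = k*(3*k**2 + 3*k + 2)/9.
R(k) = B(k−1)·f(k)/C(k) = k*(3*k**2 + 3*k + 2)/(9*k**2 + 15*k + 8); s_k = R·t_k = k*(-3*k**2 - 3*k - 2).
s_(k+1) − s_k = -9*k**2 - 15*k - 8 = t_k.
Σ_(k=2)^(11) t_k = s_(12) − s_(2) = -5640 − (-40) = -5600.

Σ = -5600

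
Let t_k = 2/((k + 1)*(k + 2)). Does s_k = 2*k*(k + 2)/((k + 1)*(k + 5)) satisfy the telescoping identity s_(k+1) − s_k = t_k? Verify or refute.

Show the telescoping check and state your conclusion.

s_(k+1) = 2*(k + 1)*(k + 3)/((k + 2)*(k + 6))
s_(k+1) − s_k = 2*(4*k**2 + 14*k + 15)/(k**4 + 14*k**3 + 65*k**2 + 112*k + 60)
(s_(k+1) − s_k) − t_k = 6*(k**2 + k - 5)/(k**4 + 14*k**3 + 65*k**2 + 112*k + 60)

Invalid: residual 6*(k**2 + k - 5)/(k**4 + 14*k**3 + 65*k**2 + 112*k + 60) ≠ 0.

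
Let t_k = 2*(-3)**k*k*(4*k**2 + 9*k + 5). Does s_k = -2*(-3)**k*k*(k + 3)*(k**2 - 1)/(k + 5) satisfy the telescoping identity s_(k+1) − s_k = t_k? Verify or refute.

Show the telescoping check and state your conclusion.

Invalid: residual 8*(-3)**k*k*(-2*k**3 - 15*k**2 - 25*k - 12)/(k**2 + 11*k + 30) ≠ 0.

s_(k+1) = 6*(-3)**k*(k + 1)*(k + 4)*((k + 1)**2 - 1)/(k + 6)
s_(k+1) − s_k = 2*(-3)**k*k*(4*k**4 + 45*k**3 + 164*k**2 + 225*k + 102)/(k**2 + 11*k + 30)
(s_(k+1) − s_k) − t_k = 8*(-3)**k*k*(-2*k**3 - 15*k**2 - 25*k - 12)/(k**2 + 11*k + 30)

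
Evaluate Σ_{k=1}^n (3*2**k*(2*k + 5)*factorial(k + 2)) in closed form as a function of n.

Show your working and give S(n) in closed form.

Compute t_(k+1)/t_k: get 2*(k + 3)*(2*k + 7)/(2*k + 5).
Normal form (A,B,C) = (2*k + 6, 1, k + 5/2).
Set up (2*k + 6)·f(k+1) − (1)·f(k) − (k + 5/2) = 0.
From deg A=1, deg B=0, deg C=1: d=0.
Solving with deg f ≤ 0: f(k) = 1/2.
Get s_k = R·t_k = 3*2**k*factorial(k + 2) with R(k) = B(k−1)f(k)/C(k) = 1/(2*k + 5).
Δs = 3*2**k*(2*k + 5)*factorial(k + 2), as required.
Σ_(k=1)^n t_k = s_(n+1) − s_(1) = (6*2**n*factorial(n + 3)) − (36), i.e. 6*2**n*factorial(n + 3) - 36.

S(n) = 6*2**n*factorial(n + 3) - 36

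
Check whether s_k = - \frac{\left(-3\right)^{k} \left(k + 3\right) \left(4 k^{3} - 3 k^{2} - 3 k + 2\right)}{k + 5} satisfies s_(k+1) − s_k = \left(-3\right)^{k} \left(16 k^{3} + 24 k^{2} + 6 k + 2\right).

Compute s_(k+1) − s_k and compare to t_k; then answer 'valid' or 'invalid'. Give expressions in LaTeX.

s_(k+1) = 3*(-3)**k*k*(4*k**3 + 25*k**2 + 39*k + 12)/(k + 6)
s_(k+1) − s_k = (-3)**k*(16*k**5 + 168*k**4 + 534*k**3 + 542*k**2 + 144*k + 36)/(k**2 + 11*k + 30)
(s_(k+1) − s_k) − t_k = (-3)**k*(-32*k**4 - 216*k**3 - 246*k**2 - 58*k - 24)/(k**2 + 11*k + 30)

Invalid: residual \frac{\left(-3\right)^{k} \left(- 32 k^{4} - 216 k^{3} - 246 k^{2} - 58 k - 24\right)}{k^{2} + 11 k + 30} ≠ 0.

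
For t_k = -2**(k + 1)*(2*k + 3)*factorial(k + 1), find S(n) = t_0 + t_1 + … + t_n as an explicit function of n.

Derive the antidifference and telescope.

S(n) = -4*2**n*factorial(n + 2) + 2

The ratio is 2*(k + 2)*(2*k + 5)/(2*k + 3).
So A=2*k + 4 and B=1, with C=k + 3/2.
Solve (2*k + 4)·f(k+1) − (1)·f(k) = k + 3/2.
Degrees (1,0,1) ⇒ d ≤ 0.
Coefficient equations give f(k) = 1/2.
Then R = B(k−1)f/C = 1/(2*k + 3), so s_k = R(k)·t_k = -2**(k + 1)*factorial(k + 1).
s_(k+1) − s_k = -2**(k + 1)*(2*k + 3)*factorial(k + 1) = t_k.
Σ_(k=0)^n t_k = s_(n+1) − s_(0) = (-2**(n + 2)*factorial(n + 2)) − (-2), i.e. -4*2**n*factorial(n + 2) + 2.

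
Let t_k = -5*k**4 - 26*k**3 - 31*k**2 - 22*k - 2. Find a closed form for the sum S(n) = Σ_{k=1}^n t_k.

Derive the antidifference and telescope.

S(n) = n*(-n**4 - 9*n**3 - 25*n**2 - 33*n - 18)

Ratio r(k) = (5*k**4 + 46*k**3 + 139*k**2 + 182*k + 86)/(5*k**4 + 26*k**3 + 31*k**2 + 22*k + 2).
Normal form (A,B,C) = (1, 1, k**4 + 26*k**3/5 + 31*k**2/5 + 22*k/5 + 2/5).
Set up (1)·f(k+1) − (1)·f(k) − (k**4 + 26*k**3/5 + 31*k**2/5 + 22*k/5 + 2/5) = 0.
From deg A=0, deg B=0, deg C=4: d=5.
A polynomial solution: f(k) = k*(k**4 + 4*k**3 - k**2 + 2*k - 4)/5.
So s_k = (B(k−1)f/C)·t_k = (k*(k**4 + 4*k**3 - k**2 + 2*k - 4)/(5*k**4 + 26*k**3 + 31*k**2 + 22*k + 2))·t_k = k*(-k**4 - 4*k**3 + k**2 - 2*k + 4).
Verify: -5*k**4 - 26*k**3 - 31*k**2 - 22*k - 2 matches t_k.
Evaluate: s_(n+1) = -n**5 - 9*n**4 - 25*n**3 - 33*n**2 - 18*n - 2; subtract s_(1) = -2 ⇒ S(n) = n*(-n**4 - 9*n**3 - 25*n**2 - 33*n - 18).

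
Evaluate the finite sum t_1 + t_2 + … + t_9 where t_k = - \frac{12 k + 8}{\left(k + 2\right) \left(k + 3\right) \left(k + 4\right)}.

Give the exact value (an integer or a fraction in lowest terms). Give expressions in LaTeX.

Σ = -19/13

The ratio is (k + 2)*(3*k + 5)/((k + 5)*(3*k + 2)).
Take A(k)=k + 2, B(k)=k + 5, C(k)=k + 2/3.
Set up (k + 2)·f(k+1) − (k + 4)·f(k) − (k + 2/3) = 0.
Degrees (1,1,1) ⇒ d ≤ 2.
Solving with deg f ≤ 2: f(k) = k*(2*k + 1)/9.
R(k) = B(k−1)·f(k)/C(k) = k*(k + 4)*(2*k + 1)/(3*(3*k + 2)); s_k = R·t_k = -4*k*(2*k + 1)/(3*(k + 2)*(k + 3)).
Verify: 4*(-3*k - 2)/(k**3 + 9*k**2 + 26*k + 24) matches t_k.
Telescoping: Σ = s_(10) − s_(1) = -70/39 − (-1/3) = -19/13.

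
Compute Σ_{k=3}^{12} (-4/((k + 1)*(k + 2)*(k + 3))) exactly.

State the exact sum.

Σ = -19/210

r(k) = (k + 1)/(k + 4) after simplifying.
A = k + 1, B = k + 4, C = 1.
Need (k + 1)·f(k+1) − (k + 3)·f(k) = 1.
From deg A=1, deg B=1, deg C=0: d=2.
Coefficient equations give f(k) = k*(k + 3)/4.
R(k) = B(k−1)·f(k)/C(k) = k*(k + 3)**2/4; s_k = R·t_k = k*(-k - 3)/((k + 1)*(k + 2)).
s_(k+1) − s_k = -4/(k**3 + 6*k**2 + 11*k + 6) = t_k.
Evaluate s at k=13 and k=3: -104/105 and -9/10; difference -19/210.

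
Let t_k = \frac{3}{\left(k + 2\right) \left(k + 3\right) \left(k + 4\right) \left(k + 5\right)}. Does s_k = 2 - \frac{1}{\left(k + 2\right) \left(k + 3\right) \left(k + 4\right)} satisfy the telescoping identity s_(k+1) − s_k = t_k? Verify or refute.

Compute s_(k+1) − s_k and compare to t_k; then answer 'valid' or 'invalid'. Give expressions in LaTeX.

s_(k+1) = 2 - 1/((k + 3)*(k + 4)*(k + 5))
s_(k+1) − s_k = 3/((k + 2)*(k + 3)*(k + 4)*(k + 5))
(s_(k+1) − s_k) − t_k = 0

valid (s_(k+1) − s_k reduces to t_k)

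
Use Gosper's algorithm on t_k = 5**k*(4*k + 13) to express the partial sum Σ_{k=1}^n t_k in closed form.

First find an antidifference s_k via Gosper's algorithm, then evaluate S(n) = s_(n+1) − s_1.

The ratio is 5*(4*k + 17)/(4*k + 13).
Gosper form: A/B · C(k+1)/C(k) with A=5, B=1, C=k + 13/4.
f must satisfy (5)·f(k+1) − (1)·f(k) = k + 13/4.
Bound: deg f ≤ 1.
Coefficient equations give f(k) = (k + 2)/4.
So s_k = (B(k−1)f/C)·t_k = ((k + 2)/(4*k + 13))·t_k = 5**k*(k + 2).
Δs = 5**k*(4*k + 13), as required.
Σ_(k=1)^n t_k = s_(n+1) − s_(1) = (5**(n + 1)*(n + 3)) − (15), i.e. 5*5**n*n + 15*5**n - 15.

S(n) = 5*5**n*n + 15*5**n - 15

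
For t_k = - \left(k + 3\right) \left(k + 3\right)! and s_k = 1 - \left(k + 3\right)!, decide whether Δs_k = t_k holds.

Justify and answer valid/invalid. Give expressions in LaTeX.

Valid — Δs_k = t_k.

s_(k+1) = 1 - factorial(k + 4)
s_(k+1) − s_k = -(k + 3)*factorial(k + 3)
(s_(k+1) − s_k) − t_k = 0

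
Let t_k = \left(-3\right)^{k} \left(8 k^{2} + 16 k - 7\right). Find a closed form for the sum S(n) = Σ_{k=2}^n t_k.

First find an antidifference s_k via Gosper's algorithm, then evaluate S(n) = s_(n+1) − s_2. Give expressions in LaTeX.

S(n) = 6 \left(-3\right)^{n} n^{2} + 15 \left(-3\right)^{n} n - 3 \left(-3\right)^{n} + 54

Step 1: r(k) = 3*(-8*k**2 - 32*k - 17)/(8*k**2 + 16*k - 7).
So A=-3 and B=1, with C=k**2 + 2*k - 7/8.
Need (-3)·f(k+1) − (1)·f(k) = k**2 + 2*k - 7/8.
Bound: deg f ≤ 2.
Solve for f: f(k) = -(2*k**2 + k - 4)/8 (degree 2 ≤ 2).
R(k) = B(k−1)·f(k)/C(k) = -(2*k**2 + k - 4)/(8*k**2 + 16*k - 7); s_k = R·t_k = (-3)**k*(-2*k**2 - k + 4).
s_(k+1) − s_k = (-3)**k*(8*k**2 + 16*k - 7) = t_k.
s_(n+1) = (-3)**(n + 1)*(-2*n**2 - 5*n + 1) and s_(2) = -54, so S(n) = 6*(-3)**n*n**2 + 15*(-3)**n*n - 3*(-3)**n + 54.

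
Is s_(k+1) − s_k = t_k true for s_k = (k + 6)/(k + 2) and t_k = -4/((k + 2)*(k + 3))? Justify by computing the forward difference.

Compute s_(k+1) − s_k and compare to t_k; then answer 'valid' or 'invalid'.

s_(k+1) = (k + 7)/(k + 3)
s_(k+1) − s_k = -4/(k**2 + 5*k + 6)
(s_(k+1) − s_k) − t_k = 0

valid (s_(k+1) − s_k reduces to t_k)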